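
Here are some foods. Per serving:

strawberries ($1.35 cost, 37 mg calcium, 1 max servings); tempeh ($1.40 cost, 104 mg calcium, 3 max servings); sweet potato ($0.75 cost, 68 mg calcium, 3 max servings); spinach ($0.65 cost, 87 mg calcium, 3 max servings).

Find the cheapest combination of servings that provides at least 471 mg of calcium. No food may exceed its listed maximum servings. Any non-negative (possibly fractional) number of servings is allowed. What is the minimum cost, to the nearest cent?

$4.28

Cost per mg of calcium: spinach $0.0075, sweet potato $0.0110, tempeh $0.0135, strawberries $0.0365.
Take 3 servings of spinach: +261.0 mg calcium for $1.95 (total $1.95, still need 210.0 mg).
Take 3 servings of sweet potato: +204.0 mg calcium for $2.25 (total $4.20, still need 6.0 mg).
Take 0.05769 servings of tempeh: +6.0 mg calcium for $0.08 (total $4.28, still need 0.0 mg).
Greedy by cheapest-per-mg is optimal for a single linear constraint, so the minimum cost is $4.28.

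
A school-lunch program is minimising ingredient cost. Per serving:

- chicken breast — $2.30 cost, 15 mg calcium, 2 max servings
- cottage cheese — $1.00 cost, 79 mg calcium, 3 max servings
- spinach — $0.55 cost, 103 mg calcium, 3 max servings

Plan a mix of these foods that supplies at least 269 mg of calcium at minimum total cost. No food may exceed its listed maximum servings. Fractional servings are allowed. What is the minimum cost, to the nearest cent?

Cost per mg of calcium: spinach $0.0053, cottage cheese $0.0127, chicken breast $0.1533.
Take 2.612 servings of spinach: +269.0 mg calcium for $1.44 (total $1.44, still need 0.0 mg).
Filling from the cheapest source first is optimal under one linear minimum: $1.44.

$1.44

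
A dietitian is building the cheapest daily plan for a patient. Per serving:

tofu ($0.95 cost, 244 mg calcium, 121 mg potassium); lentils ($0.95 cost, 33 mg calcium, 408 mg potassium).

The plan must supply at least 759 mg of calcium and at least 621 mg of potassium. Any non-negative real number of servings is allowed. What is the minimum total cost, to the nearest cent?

$3.47

Compare the cost at each extreme point of the feasible region.
tofu only: max(759/244, 621/121) = 5.132 servings → $4.88.
lentils only: max(759/33, 621/408) = 23 servings → $21.85.
tofu + lentils with both tight: 3.026 servings and 0.6246 servings → $3.47.
So the least-cost plan costs $3.47.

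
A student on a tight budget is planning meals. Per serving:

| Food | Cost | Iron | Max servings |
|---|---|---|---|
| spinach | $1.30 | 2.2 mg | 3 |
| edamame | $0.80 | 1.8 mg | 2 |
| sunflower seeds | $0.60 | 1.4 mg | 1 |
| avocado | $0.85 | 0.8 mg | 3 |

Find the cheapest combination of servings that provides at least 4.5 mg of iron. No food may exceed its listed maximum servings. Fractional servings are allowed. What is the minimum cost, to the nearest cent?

Cost per mg of iron: sunflower seeds $0.4286, edamame $0.4444, spinach $0.5909, avocado $1.0625.
Take 1 serving of sunflower seeds: +1.4 mg iron for $0.60 (total $0.60, still need 3.1 mg).
Take 1.722 servings of edamame: +3.1 mg iron for $1.38 (total $1.98, still need 0.0 mg).
Filling from the cheapest source first is optimal under one linear minimum: $1.98.

$1.98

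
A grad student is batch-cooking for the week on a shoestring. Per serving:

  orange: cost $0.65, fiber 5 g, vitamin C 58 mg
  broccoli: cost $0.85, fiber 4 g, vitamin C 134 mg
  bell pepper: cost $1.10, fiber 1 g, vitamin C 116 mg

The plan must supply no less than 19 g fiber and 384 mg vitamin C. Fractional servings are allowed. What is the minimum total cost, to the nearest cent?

$3.09

orange only: max(19/5, 384/58) = 6.621 servings → $4.30.
broccoli only: max(19/4, 384/134) = 4.75 servings → $4.04.
bell pepper only: max(19/1, 384/116) = 19 servings → $20.90.
orange + broccoli with both tight: 2.306 servings and 1.868 servings → $3.09.
orange + bell pepper with both tight: 3.487 servings and 1.567 servings → $3.99.
broccoli + bell pepper with both targets exact would need a negative amount; discard.
So the least-cost plan costs $3.09.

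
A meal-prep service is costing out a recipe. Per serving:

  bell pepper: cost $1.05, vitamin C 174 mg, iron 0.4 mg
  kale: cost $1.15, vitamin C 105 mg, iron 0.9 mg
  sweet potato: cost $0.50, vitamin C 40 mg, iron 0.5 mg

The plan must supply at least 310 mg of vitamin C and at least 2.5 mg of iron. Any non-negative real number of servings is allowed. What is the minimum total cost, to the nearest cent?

For a min-cost LP with two ≥-constraints, a basic feasible solution has at most two positive variables.
bell pepper only: max(310/174, 2.5/0.4) = 6.25 servings → $6.56.
kale only: max(310/105, 2.5/0.9) = 2.952 servings → $3.40.
sweet potato only: max(310/40, 2.5/0.5) = 7.75 servings → $3.88.
bell pepper + kale with both tight: 0.144 servings and 2.714 servings → $3.27.
bell pepper + sweet potato with both tight: 0.7746 servings and 4.38 servings → $3.00.
kale + sweet potato: intersection lies outside the first quadrant.
So the least-cost plan costs $3.00.

$3.00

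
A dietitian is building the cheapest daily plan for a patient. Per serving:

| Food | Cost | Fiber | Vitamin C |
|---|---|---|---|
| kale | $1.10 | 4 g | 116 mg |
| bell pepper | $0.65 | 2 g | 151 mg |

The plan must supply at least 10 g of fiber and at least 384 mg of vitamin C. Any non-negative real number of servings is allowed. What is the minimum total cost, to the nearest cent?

A basic optimal solution has at most two foods positive. Try each food alone and each pair with both targets met exactly.
kale only: max(10/4, 384/116) = 3.31 servings → $3.64.
bell pepper only: max(10/2, 384/151) = 5 servings → $3.25.
kale + bell pepper with both tight: 1.995 servings and 1.011 servings → $2.85.
Cheapest feasible corner: $2.85.

$2.85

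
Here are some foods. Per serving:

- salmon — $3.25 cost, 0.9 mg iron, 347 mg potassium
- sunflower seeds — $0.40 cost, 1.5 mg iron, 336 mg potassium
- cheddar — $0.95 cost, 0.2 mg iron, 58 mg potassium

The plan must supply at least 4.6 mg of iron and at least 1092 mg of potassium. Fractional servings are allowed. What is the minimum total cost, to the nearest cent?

$1.30

Minimising a linear cost over {iron ≥ 4.6, potassium ≥ 1092, servings ≥ 0} — the optimum is at a vertex, using one or two foods.
salmon only: max(4.6/0.9, 1092/347) = 5.111 servings → $16.61.
sunflower seeds only: max(4.6/1.5, 1092/336) = 3.25 servings → $1.30.
cheddar only: max(4.6/0.2, 1092/58) = 23 servings → $21.85.
salmon + sunflower seeds with both tight: 0.4237 servings and 2.812 servings → $2.50.
salmon + cheddar: the both-tight solution has a negative serving — not a feasible corner.
sunflower seeds + cheddar with both tight: 2.444 servings and 4.667 servings → $5.41.
The minimum over all feasible corners is $1.30.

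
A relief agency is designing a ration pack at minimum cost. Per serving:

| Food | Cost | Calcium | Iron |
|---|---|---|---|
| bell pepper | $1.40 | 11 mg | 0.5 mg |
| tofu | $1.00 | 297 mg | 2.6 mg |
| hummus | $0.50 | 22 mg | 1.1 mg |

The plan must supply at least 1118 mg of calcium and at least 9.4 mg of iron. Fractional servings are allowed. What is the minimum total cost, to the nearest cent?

$3.76

bell pepper only: max(1118/11, 9.4/0.5) = 101.6 servings → $142.29.
tofu only: max(1118/297, 9.4/2.6) = 3.764 servings → $3.76.
hummus only: max(1118/22, 9.4/1.1) = 50.82 servings → $25.41.
bell pepper + tofu: intersection lies outside the first quadrant.
bell pepper + hummus with both targets exact would need a negative amount; discard.
tofu + hummus: intersection lies outside the first quadrant.
The minimum over all feasible corners is $3.76.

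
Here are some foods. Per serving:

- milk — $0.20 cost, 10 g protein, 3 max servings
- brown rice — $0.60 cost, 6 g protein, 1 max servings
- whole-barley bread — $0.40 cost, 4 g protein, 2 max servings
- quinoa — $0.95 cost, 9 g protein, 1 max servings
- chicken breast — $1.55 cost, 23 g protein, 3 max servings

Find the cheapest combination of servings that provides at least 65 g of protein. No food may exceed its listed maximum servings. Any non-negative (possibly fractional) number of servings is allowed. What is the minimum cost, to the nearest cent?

Cost per g of protein: milk $0.0200, chicken breast $0.0674, brown rice $0.1000, whole-barley bread $0.1000, quinoa $0.1056.
Take 3 servings of milk: +30.0 g protein for $0.60 (total $0.60, still need 35.0 g).
Take 1.522 servings of chicken breast: +35.0 g protein for $2.36 (total $2.96, still need 0.0 g).
Filling from the cheapest source first is optimal under one linear minimum: $2.96.

$2.96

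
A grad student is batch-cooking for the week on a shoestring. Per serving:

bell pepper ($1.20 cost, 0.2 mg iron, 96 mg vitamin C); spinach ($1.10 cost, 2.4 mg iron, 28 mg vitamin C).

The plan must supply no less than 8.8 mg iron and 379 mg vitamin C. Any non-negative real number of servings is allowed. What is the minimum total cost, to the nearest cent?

$7.30

bell pepper only: max(8.8/0.2, 379/96) = 44 servings → $52.80.
spinach only: max(8.8/2.4, 379/28) = 13.54 servings → $14.89.
bell pepper + spinach with both tight: 2.95 servings and 3.421 servings → $7.30.
The minimum over all feasible corners is $7.30.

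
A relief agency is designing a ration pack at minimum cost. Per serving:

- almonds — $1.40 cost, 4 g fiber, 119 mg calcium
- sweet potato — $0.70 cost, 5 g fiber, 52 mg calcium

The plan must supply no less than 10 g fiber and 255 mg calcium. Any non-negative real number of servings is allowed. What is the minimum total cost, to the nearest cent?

$3.04

Compare the cost at each extreme point of the feasible region.
almonds only: max(10/4, 255/119) = 2.5 servings → $3.50.
sweet potato only: max(10/5, 255/52) = 4.904 servings → $3.43.
almonds + sweet potato with both tight: 1.951 servings and 0.4393 servings → $3.04.
So the least-cost plan costs $3.04.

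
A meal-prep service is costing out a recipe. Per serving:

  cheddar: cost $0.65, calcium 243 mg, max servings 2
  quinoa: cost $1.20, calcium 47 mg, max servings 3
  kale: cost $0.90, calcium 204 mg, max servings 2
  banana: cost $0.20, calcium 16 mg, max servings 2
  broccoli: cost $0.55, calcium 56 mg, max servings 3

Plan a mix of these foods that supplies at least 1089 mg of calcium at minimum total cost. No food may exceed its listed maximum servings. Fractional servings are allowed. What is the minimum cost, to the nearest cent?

$5.09

Cost per mg of calcium: cheddar $0.0027, kale $0.0044, broccoli $0.0098, banana $0.0125, quinoa $0.0255.
Take 2 servings of cheddar: +486.0 mg calcium for $1.30 (total $1.30, still need 603.0 mg).
Take 2 servings of kale: +408.0 mg calcium for $1.80 (total $3.10, still need 195.0 mg).
Take 3 servings of broccoli: +168.0 mg calcium for $1.65 (total $4.75, still need 27.0 mg).
Take 1.688 servings of banana: +27.0 mg calcium for $0.34 (total $5.09, still need 0.0 mg).
Filling from the cheapest source first is optimal under one linear minimum: $5.09.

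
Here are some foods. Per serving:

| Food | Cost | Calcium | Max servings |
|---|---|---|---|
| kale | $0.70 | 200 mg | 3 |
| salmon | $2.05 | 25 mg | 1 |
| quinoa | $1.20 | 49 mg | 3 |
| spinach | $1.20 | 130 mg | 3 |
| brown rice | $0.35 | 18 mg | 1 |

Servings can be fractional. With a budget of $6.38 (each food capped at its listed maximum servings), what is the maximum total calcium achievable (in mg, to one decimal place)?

Calcium per dollar: kale 285.7, spinach 108.3, brown rice 51.43, quinoa 40.83, salmon 12.2.
Take 3 servings of kale: spends $2.10, +600.0 mg calcium (running total 600.0 mg).
Take 3 servings of spinach: spends $3.60, +390.0 mg calcium (running total 990.0 mg).
Take 1 serving of brown rice: spends $0.35, +18.0 mg calcium (running total 1008.0 mg).
Take 0.275 servings of quinoa: spends $0.33, +13.5 mg calcium (running total 1021.5 mg).
Filling greedily by calcium-per-dollar is optimal for one linear limit, giving 1021.5 mg.

1021.5 mg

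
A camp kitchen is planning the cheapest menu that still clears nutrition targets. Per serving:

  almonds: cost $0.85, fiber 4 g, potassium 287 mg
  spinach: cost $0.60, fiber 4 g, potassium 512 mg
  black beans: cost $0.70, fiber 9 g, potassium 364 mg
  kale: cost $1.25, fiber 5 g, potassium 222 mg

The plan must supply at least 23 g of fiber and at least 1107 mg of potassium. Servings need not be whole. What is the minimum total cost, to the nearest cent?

Compare the cost at each extreme point of the feasible region.
almonds only: max(23/4, 1107/287) = 5.75 servings → $4.89.
spinach only: max(23/4, 1107/512) = 5.75 servings → $3.45.
black beans only: max(23/9, 1107/364) = 3.041 servings → $2.13.
kale only: max(23/5, 1107/222) = 4.986 servings → $6.23.
almonds + spinach with both targets exact would need a negative amount; discard.
almonds + black beans with both tight: 1.412 servings and 1.928 servings → $2.55.
almonds + kale with both tight: 0.7843 servings and 3.973 servings → $5.63.
spinach + black beans with both tight: 0.5048 servings and 2.331 servings → $1.93.
spinach + kale with both tight: 0.2566 servings and 4.395 servings → $5.65.
black beans + kale: intersection lies outside the first quadrant.
The minimum over all feasible corners is $1.93.

$1.93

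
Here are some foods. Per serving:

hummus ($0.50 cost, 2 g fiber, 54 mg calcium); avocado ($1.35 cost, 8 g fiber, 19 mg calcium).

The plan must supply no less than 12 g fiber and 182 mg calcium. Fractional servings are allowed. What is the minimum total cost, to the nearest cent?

hummus only: max(12/2, 182/54) = 6 servings → $3.00.
avocado only: max(12/8, 182/19) = 9.579 servings → $12.93.
hummus + avocado with both tight: 3.117 servings and 0.7208 servings → $2.53.
The minimum over all feasible corners is $2.53.

$2.53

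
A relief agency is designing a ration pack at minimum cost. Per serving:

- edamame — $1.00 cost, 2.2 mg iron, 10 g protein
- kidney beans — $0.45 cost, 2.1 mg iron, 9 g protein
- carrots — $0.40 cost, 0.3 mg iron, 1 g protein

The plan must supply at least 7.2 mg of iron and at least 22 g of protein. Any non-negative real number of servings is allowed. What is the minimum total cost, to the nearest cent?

This is a tiny linear program; its minimum lies at a vertex of the feasible set. List the vertices and price them.
edamame only: max(7.2/2.2, 22/10) = 3.273 servings → $3.27.
kidney beans only: max(7.2/2.1, 22/9) = 3.429 servings → $1.54.
carrots only: max(7.2/0.3, 22/1) = 24 servings → $9.60.
edamame + kidney beans with both targets exact would need a negative amount; discard.
edamame + carrots: the both-tight solution has a negative serving — not a feasible corner.
kidney beans + carrots: the both-tight solution has a negative serving — not a feasible corner.
The minimum over all feasible corners is $1.54.

$1.54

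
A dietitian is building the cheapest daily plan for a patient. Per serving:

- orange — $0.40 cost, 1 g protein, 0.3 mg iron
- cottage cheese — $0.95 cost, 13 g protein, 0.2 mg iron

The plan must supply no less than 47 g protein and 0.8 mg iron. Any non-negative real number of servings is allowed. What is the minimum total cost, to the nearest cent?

$3.52

With two linear requirements the optimum uses one or two foods; enumerate the corners.
orange only: max(47/1, 0.8/0.3) = 47 servings → $18.80.
cottage cheese only: max(47/13, 0.8/0.2) = 4 servings → $3.80.
orange + cottage cheese with both tight: 0.2703 servings and 3.595 servings → $3.52.
Cheapest feasible corner: $3.52.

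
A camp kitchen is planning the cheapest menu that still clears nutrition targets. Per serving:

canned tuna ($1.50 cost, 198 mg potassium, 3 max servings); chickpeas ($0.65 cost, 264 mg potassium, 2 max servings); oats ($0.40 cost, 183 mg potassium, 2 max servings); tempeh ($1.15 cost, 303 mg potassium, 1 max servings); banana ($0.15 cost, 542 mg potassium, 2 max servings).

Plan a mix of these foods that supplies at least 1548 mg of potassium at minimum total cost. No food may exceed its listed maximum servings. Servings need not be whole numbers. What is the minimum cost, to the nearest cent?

Cost per mg of potassium: banana $0.0003, oats $0.0022, chickpeas $0.0025, tempeh $0.0038, canned tuna $0.0076.
Take 2 servings of banana: +1084.0 mg potassium for $0.30 (total $0.30, still need 464.0 mg).
Take 2 servings of oats: +366.0 mg potassium for $0.80 (total $1.10, still need 98.0 mg).
Take 0.3712 servings of chickpeas: +98.0 mg potassium for $0.24 (total $1.34, still need 0.0 mg).
Filling from the cheapest source first is optimal under one linear minimum: $1.34.

$1.34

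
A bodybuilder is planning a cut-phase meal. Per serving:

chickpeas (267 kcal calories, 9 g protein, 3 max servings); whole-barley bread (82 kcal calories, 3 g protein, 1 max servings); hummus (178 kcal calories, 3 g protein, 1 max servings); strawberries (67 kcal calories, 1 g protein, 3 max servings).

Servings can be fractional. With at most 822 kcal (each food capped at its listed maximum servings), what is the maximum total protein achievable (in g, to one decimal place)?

27.9 g

Protein per kcal: whole-barley bread 0.03659, chickpeas 0.03371, hummus 0.01685, strawberries 0.01493.
Take 1 serving of whole-barley bread: uses 82 kcal, +3.0 g protein (running total 3.0 g).
Take 2.772 servings of chickpeas: uses 740 kcal, +24.9 g protein (running total 27.9 g).
Greedy by best ratio exhausts the calories allowance optimally: 27.9 g.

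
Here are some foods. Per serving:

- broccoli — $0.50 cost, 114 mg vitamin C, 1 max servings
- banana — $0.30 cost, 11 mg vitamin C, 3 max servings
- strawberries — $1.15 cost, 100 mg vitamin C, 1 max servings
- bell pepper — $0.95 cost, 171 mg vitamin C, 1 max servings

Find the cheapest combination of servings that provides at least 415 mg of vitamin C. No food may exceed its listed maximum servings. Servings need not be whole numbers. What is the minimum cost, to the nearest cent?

Cost per mg of vitamin C: broccoli $0.0044, bell pepper $0.0056, strawberries $0.0115, banana $0.0273.
Take 1 serving of broccoli: +114.0 mg vitamin C for $0.50 (total $0.50, still need 301.0 mg).
Take 1 serving of bell pepper: +171.0 mg vitamin C for $0.95 (total $1.45, still need 130.0 mg).
Take 1 serving of strawberries: +100.0 mg vitamin C for $1.15 (total $2.60, still need 30.0 mg).
Take 2.727 servings of banana: +30.0 mg vitamin C for $0.82 (total $3.42, still need 0.0 mg).
Filling from the cheapest source first is optimal under one linear minimum: $3.42.

$3.42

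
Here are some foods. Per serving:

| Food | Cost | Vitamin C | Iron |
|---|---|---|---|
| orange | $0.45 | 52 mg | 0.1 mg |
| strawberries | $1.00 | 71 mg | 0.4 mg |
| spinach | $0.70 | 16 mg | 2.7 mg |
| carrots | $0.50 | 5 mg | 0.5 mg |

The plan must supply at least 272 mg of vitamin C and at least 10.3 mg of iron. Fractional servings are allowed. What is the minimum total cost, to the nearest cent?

For a min-cost LP with two ≥-constraints, a basic feasible solution has at most two positive variables.
orange only: max(272/52, 10.3/0.1) = 103 servings → $46.35.
strawberries only: max(272/71, 10.3/0.4) = 25.75 servings → $25.75.
spinach only: max(272/16, 10.3/2.7) = 17 servings → $11.90.
carrots only: max(272/5, 10.3/0.5) = 54.4 servings → $27.20.
orange + strawberries with both targets exact would need a negative amount; discard.
orange + spinach with both tight: 4.104 servings and 3.663 servings → $4.41.
orange + carrots with both tight: 3.314 servings and 19.94 servings → $11.46.
strawberries + spinach with both tight: 3.074 servings and 3.359 servings → $5.43.
strawberries + carrots with both tight: 2.522 servings and 18.58 servings → $11.81.
spinach + carrots: the both-tight solution has a negative serving — not a feasible corner.
So the least-cost plan costs $4.41.

$4.41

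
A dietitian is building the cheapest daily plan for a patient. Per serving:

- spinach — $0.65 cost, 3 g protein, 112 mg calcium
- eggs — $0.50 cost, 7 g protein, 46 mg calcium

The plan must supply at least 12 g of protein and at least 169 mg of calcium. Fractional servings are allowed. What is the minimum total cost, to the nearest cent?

$1.28

The cheapest plan sits at a corner of the feasible region — with two constraints it uses at most two foods.
spinach only: max(12/3, 169/112) = 4 servings → $2.60.
eggs only: max(12/7, 169/46) = 3.674 servings → $1.84.
spinach + eggs with both tight: 0.9768 servings and 1.296 servings → $1.28.
The minimum over all feasible corners is $1.28.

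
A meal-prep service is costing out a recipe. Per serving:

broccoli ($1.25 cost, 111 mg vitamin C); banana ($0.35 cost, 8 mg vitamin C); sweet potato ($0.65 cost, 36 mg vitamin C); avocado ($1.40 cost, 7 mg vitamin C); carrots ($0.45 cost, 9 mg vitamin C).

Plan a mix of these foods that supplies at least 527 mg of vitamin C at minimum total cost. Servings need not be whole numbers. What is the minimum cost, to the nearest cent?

$5.93

Cost per mg of vitamin C: broccoli $0.0113, sweet potato $0.0181, banana $0.0437, carrots $0.0500, avocado $0.2000.
With no serving limits, use only broccoli: 527 mg / 111 mg = 4.748 servings × $1.25 = $5.93.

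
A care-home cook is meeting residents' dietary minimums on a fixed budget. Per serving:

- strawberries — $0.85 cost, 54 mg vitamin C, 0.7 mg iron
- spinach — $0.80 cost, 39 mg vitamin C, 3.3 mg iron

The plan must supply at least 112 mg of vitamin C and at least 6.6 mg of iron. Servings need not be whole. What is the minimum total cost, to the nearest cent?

An LP optimum is at a vertex; with two nutrient constraints at most two foods are used. Check each candidate.
strawberries only: max(112/54, 6.6/0.7) = 9.429 servings → $8.01.
spinach only: max(112/39, 6.6/3.3) = 2.872 servings → $2.30.
strawberries + spinach with both tight: 0.7435 servings and 1.842 servings → $2.11.
Cheapest feasible corner: $2.11.

$2.11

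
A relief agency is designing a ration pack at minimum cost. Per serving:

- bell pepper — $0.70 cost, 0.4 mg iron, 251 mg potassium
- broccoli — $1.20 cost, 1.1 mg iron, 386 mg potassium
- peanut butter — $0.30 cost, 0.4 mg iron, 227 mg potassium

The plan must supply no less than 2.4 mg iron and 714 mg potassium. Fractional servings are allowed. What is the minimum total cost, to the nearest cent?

For a min-cost LP with two ≥-constraints, a basic feasible solution has at most two positive variables.
bell pepper only: max(2.4/0.4, 714/251) = 6 servings → $4.20.
broccoli only: max(2.4/1.1, 714/386) = 2.182 servings → $2.62.
peanut butter only: max(2.4/0.4, 714/227) = 6 servings → $1.80.
bell pepper + broccoli: the both-tight solution has a negative serving — not a feasible corner.
bell pepper + peanut butter: intersection lies outside the first quadrant.
broccoli + peanut butter: intersection lies outside the first quadrant.
Cheapest feasible corner: $1.80.

$1.80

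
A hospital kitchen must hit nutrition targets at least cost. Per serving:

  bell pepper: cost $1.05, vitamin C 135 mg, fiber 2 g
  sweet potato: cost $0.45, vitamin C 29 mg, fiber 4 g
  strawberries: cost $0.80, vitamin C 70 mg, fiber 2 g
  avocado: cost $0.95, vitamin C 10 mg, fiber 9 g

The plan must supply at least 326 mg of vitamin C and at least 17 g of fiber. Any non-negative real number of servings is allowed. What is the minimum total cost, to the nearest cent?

$3.30

Minimising a linear cost over {vitamin C ≥ 326, fiber ≥ 17, servings ≥ 0} — the optimum is at a vertex, using one or two foods.
bell pepper only: max(326/135, 17/2) = 8.5 servings → $8.93.
sweet potato only: max(326/29, 17/4) = 11.24 servings → $5.06.
strawberries only: max(326/70, 17/2) = 8.5 servings → $6.80.
avocado only: max(326/10, 17/9) = 32.6 servings → $30.97.
bell pepper + sweet potato with both tight: 1.683 servings and 3.409 servings → $3.30.
bell pepper + strawberries: the both-tight solution has a negative serving — not a feasible corner.
bell pepper + avocado with both tight: 2.313 servings and 1.375 servings → $3.73.
sweet potato + strawberries with both tight: 2.423 servings and 3.653 servings → $4.01.
sweet potato + avocado with both targets exact would need a negative amount; discard.
strawberries + avocado with both tight: 4.531 servings and 0.882 servings → $4.46.
The minimum over all feasible corners is $3.30.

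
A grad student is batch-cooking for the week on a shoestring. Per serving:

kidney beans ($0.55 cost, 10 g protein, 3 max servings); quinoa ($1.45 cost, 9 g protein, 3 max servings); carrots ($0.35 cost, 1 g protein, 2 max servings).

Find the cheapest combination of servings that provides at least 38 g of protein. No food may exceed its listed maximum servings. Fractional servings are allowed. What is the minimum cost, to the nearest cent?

Cost per g of protein: kidney beans $0.0550, quinoa $0.1611, carrots $0.3500.
Take 3 servings of kidney beans: +30.0 g protein for $1.65 (total $1.65, still need 8.0 g).
Take 0.8889 servings of quinoa: +8.0 g protein for $1.29 (total $2.94, still need 0.0 g).
Greedy by cheapest-per-g is optimal for a single linear constraint, so the minimum cost is $2.94.

$2.94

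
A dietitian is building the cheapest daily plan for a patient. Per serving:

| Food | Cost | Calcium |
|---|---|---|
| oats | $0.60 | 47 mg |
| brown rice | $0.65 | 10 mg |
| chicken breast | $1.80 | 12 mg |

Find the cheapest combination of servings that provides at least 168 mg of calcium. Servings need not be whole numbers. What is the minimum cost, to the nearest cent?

$2.14

Cost per mg of calcium: oats $0.0128, brown rice $0.0650, chicken breast $0.1500.
With no serving limits, use only oats: 168 mg / 47 mg = 3.574 servings × $0.60 = $2.14.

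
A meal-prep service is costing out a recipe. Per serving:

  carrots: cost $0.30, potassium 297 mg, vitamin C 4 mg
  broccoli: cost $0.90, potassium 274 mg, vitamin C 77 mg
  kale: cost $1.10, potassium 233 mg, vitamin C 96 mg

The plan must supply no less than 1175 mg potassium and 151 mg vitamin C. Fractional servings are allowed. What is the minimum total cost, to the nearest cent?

At the optimum either one food covers both requirements or two foods hit both targets exactly; no other combination can be cheaper.
carrots only: max(1175/297, 151/4) = 37.75 servings → $11.32.
broccoli only: max(1175/274, 151/77) = 4.288 servings → $3.86.
kale only: max(1175/233, 151/96) = 5.043 servings → $5.55.
carrots + broccoli with both tight: 2.255 servings and 1.844 servings → $2.34.
carrots + kale with both tight: 2.814 servings and 1.456 servings → $2.45.
broccoli + kale: the both-tight solution has a negative serving — not a feasible corner.
The minimum over all feasible corners is $2.34.

$2.34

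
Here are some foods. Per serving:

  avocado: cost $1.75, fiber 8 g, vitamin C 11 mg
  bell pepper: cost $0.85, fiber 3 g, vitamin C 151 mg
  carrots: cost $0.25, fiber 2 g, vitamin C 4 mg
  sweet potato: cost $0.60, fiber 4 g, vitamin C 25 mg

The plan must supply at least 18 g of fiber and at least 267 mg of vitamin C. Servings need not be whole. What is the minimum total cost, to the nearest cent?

$3.01

At the optimum either one food covers both requirements or two foods hit both targets exactly; no other combination can be cheaper.
avocado only: max(18/8, 267/11) = 24.27 servings → $42.48.
bell pepper only: max(18/3, 267/151) = 6 servings → $5.10.
carrots only: max(18/2, 267/4) = 66.75 servings → $16.69.
sweet potato only: max(18/4, 267/25) = 10.68 servings → $6.41.
avocado + bell pepper with both tight: 1.631 servings and 1.649 servings → $4.26.
avocado + carrots: intersection lies outside the first quadrant.
avocado + sweet potato: intersection lies outside the first quadrant.
bell pepper + carrots with both tight: 1.593 servings and 6.61 servings → $3.01.
bell pepper + sweet potato with both tight: 1.168 servings and 3.624 servings → $3.17.
carrots + sweet potato with both targets exact would need a negative amount; discard.
The minimum over all feasible corners is $3.01.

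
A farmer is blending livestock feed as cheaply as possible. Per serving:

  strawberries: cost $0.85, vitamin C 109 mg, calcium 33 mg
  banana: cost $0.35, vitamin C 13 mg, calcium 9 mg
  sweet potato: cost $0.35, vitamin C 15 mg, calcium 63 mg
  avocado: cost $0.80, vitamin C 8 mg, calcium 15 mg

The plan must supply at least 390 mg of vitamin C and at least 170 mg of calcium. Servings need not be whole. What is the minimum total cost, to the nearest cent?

Compare the cost at each extreme point of the feasible region.
strawberries only: max(390/109, 170/33) = 5.152 servings → $4.38.
banana only: max(390/13, 170/9) = 30 servings → $10.50.
sweet potato only: max(390/15, 170/63) = 26 servings → $9.10.
avocado only: max(390/8, 170/15) = 48.75 servings → $39.00.
strawberries + banana with both tight: 2.355 servings and 10.25 servings → $5.59.
strawberries + sweet potato with both tight: 3.456 servings and 0.8883 servings → $3.25.
strawberries + avocado with both tight: 3.275 servings and 4.128 servings → $6.09.
banana + sweet potato: the both-tight solution has a negative serving — not a feasible corner.
banana + avocado: the both-tight solution has a negative serving — not a feasible corner.
sweet potato + avocado: intersection lies outside the first quadrant.
So the least-cost plan costs $3.25.

$3.25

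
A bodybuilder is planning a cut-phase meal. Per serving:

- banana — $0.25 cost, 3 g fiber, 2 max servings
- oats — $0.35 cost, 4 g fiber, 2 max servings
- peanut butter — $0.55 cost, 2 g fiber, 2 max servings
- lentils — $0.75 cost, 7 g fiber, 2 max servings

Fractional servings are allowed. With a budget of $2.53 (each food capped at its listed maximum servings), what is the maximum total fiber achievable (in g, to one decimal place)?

26.4 g

Fiber per dollar: banana 12, oats 11.43, lentils 9.333, peanut butter 3.636.
Take 2 servings of banana: spends $0.50, +6.0 g fiber (running total 6.0 g).
Take 2 servings of oats: spends $0.70, +8.0 g fiber (running total 14.0 g).
Take 1.773 servings of lentils: spends $1.33, +12.4 g fiber (running total 26.4 g).
Greedy by best ratio exhausts the cost allowance optimally: 26.4 g.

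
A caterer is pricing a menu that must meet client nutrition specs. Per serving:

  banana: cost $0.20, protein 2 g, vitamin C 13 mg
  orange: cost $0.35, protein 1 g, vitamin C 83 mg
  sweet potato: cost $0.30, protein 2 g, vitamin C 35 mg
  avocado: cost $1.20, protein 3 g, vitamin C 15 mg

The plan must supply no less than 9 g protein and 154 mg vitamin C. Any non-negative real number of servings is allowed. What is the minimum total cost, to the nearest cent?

$1.21

Check every corner: each single food scaled to meet both minima, and each pair solved so both constraints bind.
banana only: max(9/2, 154/13) = 11.85 servings → $2.37.
orange only: max(9/1, 154/83) = 9 servings → $3.15.
sweet potato only: max(9/2, 154/35) = 4.5 servings → $1.35.
avocado only: max(9/3, 154/15) = 10.27 servings → $12.32.
banana + orange with both tight: 3.876 servings and 1.248 servings → $1.21.
banana + sweet potato with both tight: 0.1591 servings and 4.341 servings → $1.33.
banana + avocado with both targets exact would need a negative amount; discard.
orange + sweet potato: the both-tight solution has a negative serving — not a feasible corner.
orange + avocado with both tight: 1.397 servings and 2.534 servings → $3.53.
sweet potato + avocado with both tight: 4.36 servings and 0.09333 servings → $1.42.
Cheapest feasible corner: $1.21.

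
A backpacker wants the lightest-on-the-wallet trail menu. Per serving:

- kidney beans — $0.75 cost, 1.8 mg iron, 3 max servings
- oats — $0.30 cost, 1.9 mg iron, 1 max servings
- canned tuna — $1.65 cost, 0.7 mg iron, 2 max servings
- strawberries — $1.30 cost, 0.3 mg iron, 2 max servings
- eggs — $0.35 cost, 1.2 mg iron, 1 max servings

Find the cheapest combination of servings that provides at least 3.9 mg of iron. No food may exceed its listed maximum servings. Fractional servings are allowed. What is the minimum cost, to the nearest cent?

$0.98

Cost per mg of iron: oats $0.1579, eggs $0.2917, kidney beans $0.4167, canned tuna $2.3571, strawberries $4.3333.
Take 1 serving of oats: +1.9 mg iron for $0.30 (total $0.30, still need 2.0 mg).
Take 1 serving of eggs: +1.2 mg iron for $0.35 (total $0.65, still need 0.8 mg).
Take 0.4444 servings of kidney beans: +0.8 mg iron for $0.33 (total $0.98, still need 0.0 mg).
Filling from the cheapest source first is optimal under one linear minimum: $0.98.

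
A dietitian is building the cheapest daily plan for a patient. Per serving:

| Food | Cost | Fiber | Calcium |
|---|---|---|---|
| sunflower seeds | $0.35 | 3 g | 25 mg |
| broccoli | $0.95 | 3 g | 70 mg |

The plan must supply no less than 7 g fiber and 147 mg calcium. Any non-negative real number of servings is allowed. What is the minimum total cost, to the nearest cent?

$2.00

Minimising a linear cost over {fiber ≥ 7, calcium ≥ 147, servings ≥ 0} — the optimum is at a vertex, using one or two foods.
sunflower seeds only: max(7/3, 147/25) = 5.88 servings → $2.06.
broccoli only: max(7/3, 147/70) = 2.333 servings → $2.22.
sunflower seeds + broccoli with both tight: 0.363 servings and 1.97 servings → $2.00.
The minimum over all feasible corners is $2.00.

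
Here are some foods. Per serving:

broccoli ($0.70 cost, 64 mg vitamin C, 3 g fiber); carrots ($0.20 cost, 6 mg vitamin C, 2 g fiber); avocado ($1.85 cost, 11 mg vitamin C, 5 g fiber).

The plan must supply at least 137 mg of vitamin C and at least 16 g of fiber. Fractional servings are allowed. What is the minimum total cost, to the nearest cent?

broccoli only: max(137/64, 16/3) = 5.333 servings → $3.73.
carrots only: max(137/6, 16/2) = 22.83 servings → $4.57.
avocado only: max(137/11, 16/5) = 12.45 servings → $23.04.
broccoli + carrots with both tight: 1.618 servings and 5.573 servings → $2.25.
broccoli + avocado with both tight: 1.774 servings and 2.136 servings → $5.19.
carrots + avocado with both targets exact would need a negative amount; discard.
So the least-cost plan costs $2.25.

$2.25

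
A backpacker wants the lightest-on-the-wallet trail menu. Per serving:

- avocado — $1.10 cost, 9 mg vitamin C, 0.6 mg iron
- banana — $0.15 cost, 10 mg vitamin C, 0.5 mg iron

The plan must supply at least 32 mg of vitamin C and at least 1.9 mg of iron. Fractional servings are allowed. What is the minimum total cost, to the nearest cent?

A basic optimal solution has at most two foods positive. Try each food alone and each pair with both targets met exactly.
avocado only: max(32/9, 1.9/0.6) = 3.556 servings → $3.91.
banana only: max(32/10, 1.9/0.5) = 3.8 servings → $0.57.
avocado + banana with both tight: 2 servings and 1.4 servings → $2.41.
Cheapest feasible corner: $0.57.

$0.57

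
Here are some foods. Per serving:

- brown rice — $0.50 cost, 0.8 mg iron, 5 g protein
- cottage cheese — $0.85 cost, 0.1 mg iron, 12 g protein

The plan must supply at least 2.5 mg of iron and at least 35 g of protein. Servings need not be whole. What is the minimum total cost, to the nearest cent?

The cheapest plan sits at a corner of the feasible region — with two constraints it uses at most two foods.
brown rice only: max(2.5/0.8, 35/5) = 7 servings → $3.50.
cottage cheese only: max(2.5/0.1, 35/12) = 25 servings → $21.25.
brown rice + cottage cheese with both tight: 2.912 servings and 1.703 servings → $2.90.
The minimum over all feasible corners is $2.90.

$2.90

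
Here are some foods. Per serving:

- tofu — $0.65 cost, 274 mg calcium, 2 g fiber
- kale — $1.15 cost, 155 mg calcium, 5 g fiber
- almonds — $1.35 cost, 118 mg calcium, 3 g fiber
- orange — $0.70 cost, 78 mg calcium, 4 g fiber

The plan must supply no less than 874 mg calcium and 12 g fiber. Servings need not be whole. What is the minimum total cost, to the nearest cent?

The cheapest plan sits at a corner of the feasible region — with two constraints it uses at most two foods.
tofu only: max(874/274, 12/2) = 6 servings → $3.90.
kale only: max(874/155, 12/5) = 5.639 servings → $6.48.
almonds only: max(874/118, 12/3) = 7.407 servings → $10.00.
orange only: max(874/78, 12/4) = 11.21 servings → $7.84.
tofu + kale with both tight: 2.368 servings and 1.453 servings → $3.21.
tofu + almonds with both tight: 2.058 servings and 2.628 servings → $4.89.
tofu + orange with both tight: 2.723 servings and 1.638 servings → $2.92.
kale + almonds: the both-tight solution has a negative serving — not a feasible corner.
kale + orange: the both-tight solution has a negative serving — not a feasible corner.
almonds + orange: intersection lies outside the first quadrant.
The minimum over all feasible corners is $2.92.

$2.92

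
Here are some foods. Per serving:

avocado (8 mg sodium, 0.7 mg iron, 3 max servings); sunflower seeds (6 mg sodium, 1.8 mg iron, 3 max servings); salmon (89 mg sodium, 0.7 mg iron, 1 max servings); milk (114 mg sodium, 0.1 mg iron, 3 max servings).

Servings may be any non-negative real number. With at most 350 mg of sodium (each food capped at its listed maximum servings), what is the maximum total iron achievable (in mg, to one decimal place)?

Iron per mg sodium: sunflower seeds 0.3, avocado 0.0875, salmon 0.007865, milk 0.0008772.
Take 3 servings of sunflower seeds: uses 18 mg sodium, +5.4 mg iron (running total 5.4 mg).
Take 3 servings of avocado: uses 24 mg sodium, +2.1 mg iron (running total 7.5 mg).
Take 1 serving of salmon: uses 89 mg sodium, +0.7 mg iron (running total 8.2 mg).
Take 1.921 servings of milk: uses 219 mg sodium, +0.2 mg iron (running total 8.4 mg).
Greedy by best ratio exhausts the sodium allowance optimally: 8.4 mg.

8.4 mg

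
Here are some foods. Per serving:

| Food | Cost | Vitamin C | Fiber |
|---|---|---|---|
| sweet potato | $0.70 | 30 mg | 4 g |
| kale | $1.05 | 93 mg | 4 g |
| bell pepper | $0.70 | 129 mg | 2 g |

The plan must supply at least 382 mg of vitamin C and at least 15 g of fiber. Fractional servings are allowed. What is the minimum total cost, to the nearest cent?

$3.45

For a min-cost LP with two ≥-constraints, a basic feasible solution has at most two positive variables.
sweet potato only: max(382/30, 15/4) = 12.73 servings → $8.91.
kale only: max(382/93, 15/4) = 4.108 servings → $4.31.
bell pepper only: max(382/129, 15/2) = 7.5 servings → $5.25.
sweet potato + kale: intersection lies outside the first quadrant.
sweet potato + bell pepper with both tight: 2.568 servings and 2.364 servings → $3.45.
kale + bell pepper with both tight: 3.548 servings and 0.403 servings → $4.01.
The minimum over all feasible corners is $3.45.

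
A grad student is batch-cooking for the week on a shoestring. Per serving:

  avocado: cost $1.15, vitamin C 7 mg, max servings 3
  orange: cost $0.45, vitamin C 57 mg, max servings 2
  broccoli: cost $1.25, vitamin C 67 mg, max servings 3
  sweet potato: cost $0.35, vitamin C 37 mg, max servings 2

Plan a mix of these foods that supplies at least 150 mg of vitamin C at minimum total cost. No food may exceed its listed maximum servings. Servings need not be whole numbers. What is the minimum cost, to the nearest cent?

$1.24

Cost per mg of vitamin C: orange $0.0079, sweet potato $0.0095, broccoli $0.0187, avocado $0.1643.
Take 2 servings of orange: +114.0 mg vitamin C for $0.90 (total $0.90, still need 36.0 mg).
Take 0.973 servings of sweet potato: +36.0 mg vitamin C for $0.34 (total $1.24, still need 0.0 mg).
Filling from the cheapest source first is optimal under one linear minimum: $1.24.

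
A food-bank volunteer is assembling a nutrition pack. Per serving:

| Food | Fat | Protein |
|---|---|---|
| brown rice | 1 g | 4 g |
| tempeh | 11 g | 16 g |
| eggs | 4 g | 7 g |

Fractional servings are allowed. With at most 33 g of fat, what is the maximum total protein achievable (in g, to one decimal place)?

132.0 g

Protein per g fat: brown rice 4, eggs 1.75, tempeh 1.455.
With no serving limits, spend the whole fat allowance on brown rice: 33 g / 1 g × 4 g = 132.0 g.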